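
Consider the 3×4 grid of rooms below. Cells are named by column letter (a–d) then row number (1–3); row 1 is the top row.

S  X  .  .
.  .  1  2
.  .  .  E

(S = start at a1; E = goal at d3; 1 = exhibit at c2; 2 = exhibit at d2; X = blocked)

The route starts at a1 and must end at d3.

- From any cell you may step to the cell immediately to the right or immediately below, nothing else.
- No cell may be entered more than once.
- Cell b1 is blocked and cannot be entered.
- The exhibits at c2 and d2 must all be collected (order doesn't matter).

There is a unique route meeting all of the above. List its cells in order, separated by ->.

a1 -> a2 -> b2 -> c2 -> d2 -> d3

Moves only go right or down, so the column and row indices never decrease.
Route from a1: down to a2, 3× right (reaching d2), down to d3 — 5 moves in all.
Check: all required cells visited.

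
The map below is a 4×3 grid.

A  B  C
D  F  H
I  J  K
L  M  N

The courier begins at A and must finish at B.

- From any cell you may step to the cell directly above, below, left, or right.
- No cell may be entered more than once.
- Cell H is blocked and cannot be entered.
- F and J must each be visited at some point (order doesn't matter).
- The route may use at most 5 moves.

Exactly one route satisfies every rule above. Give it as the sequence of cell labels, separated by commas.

The 5-move cap with required stops at F, J leaves no slack for detours.
Route from A: 2× down (reaching I), right to J, 2× up (reaching B) — 5 moves in all.
Check: all required cells visited; 5 ≤ 5 moves.

A, D, I, J, F, B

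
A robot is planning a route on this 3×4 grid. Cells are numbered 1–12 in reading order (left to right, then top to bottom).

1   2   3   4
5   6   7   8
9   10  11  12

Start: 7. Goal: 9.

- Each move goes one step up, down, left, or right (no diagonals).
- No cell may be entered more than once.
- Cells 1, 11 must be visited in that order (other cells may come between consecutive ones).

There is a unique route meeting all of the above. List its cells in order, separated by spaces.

7 6 5 1 2 3 4 8 12 11 10 9

The waypoints must appear in the order 1, 11, with no cell reused.
Route from 7: left 2 to 5, up 1 to 1, right 3 to 4, down 2 to 12, left 3 to 9 — 11 moves in all.
Check: order respected (1 at step 3, 11 at step 9).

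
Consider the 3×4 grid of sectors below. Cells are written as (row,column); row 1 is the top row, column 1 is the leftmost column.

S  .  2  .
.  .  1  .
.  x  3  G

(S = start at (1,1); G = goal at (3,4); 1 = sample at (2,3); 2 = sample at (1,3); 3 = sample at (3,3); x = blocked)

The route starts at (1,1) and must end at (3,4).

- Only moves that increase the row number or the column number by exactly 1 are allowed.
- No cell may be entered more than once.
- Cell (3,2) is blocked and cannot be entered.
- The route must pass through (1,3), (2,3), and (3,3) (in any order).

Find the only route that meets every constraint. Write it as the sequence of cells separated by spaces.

(1,1) (1,2) (1,3) (2,3) (3,3) (3,4)

Moves only go right or down, so the column and row indices never decrease.
Route from (1,1): right 2 to (1,3), down 2 to (3,3), right 1 to (3,4) — 5 moves in all.
Check: all required cells visited.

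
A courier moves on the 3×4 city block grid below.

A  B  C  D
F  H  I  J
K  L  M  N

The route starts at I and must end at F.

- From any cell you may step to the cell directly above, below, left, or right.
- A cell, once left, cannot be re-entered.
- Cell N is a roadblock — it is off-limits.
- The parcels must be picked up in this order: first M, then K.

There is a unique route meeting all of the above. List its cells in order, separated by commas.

I, M, L, K, F

The waypoints must appear in the order M, K, with no cell reused.
Route from I: down 1 to M, left 2 to K, up 1 to F — 4 moves in all.
Check: order respected (M at step 1, K at step 3).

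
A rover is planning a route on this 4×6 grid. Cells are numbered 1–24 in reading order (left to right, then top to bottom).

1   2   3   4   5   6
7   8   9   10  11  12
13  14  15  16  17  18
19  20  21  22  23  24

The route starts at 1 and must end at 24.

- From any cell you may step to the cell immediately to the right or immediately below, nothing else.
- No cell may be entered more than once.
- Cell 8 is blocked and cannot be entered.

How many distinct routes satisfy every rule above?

A right/down-only route from 1 to 24 makes exactly 3 down-moves and 5 right-moves in some order.
With no other constraints that would be C(8,3) = 56 routes.
Subtract routes through each blocked cell (inclusion–exclusion for overlaps): − through 8: 30 → 26.
That gives 26 routes.

26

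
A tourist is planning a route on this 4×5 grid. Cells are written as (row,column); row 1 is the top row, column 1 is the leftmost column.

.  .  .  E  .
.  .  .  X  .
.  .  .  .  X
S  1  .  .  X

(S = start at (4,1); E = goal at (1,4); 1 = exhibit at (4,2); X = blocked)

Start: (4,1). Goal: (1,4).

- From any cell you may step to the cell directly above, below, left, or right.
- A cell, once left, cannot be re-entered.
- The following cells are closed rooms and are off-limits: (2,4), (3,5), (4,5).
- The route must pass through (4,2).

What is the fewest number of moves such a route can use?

6

Any route passes through (4,2) somewhere between (4,1) and (1,4). Summing Manhattan distances along the two legs ((4,1) → (4,2) → (1,4)) gives a lower bound of 1 + 5 = 6 moves.
A route of 6 moves achieves this: (4,1) → (4,2) → (3,2) → (2,2) → (1,2) → (1,3) → (1,4).
Since 6 matches the lower bound, it is optimal.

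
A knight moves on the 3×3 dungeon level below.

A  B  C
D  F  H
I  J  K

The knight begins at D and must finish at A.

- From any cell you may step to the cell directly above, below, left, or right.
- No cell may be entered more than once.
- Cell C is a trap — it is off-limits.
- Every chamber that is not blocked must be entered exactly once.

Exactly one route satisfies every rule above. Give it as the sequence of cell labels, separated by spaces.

Need to visit all 8 open cells exactly once, starting at D and ending at A.
Cell B has only two open neighbours (F and A), so the path must pass straight through it: one of those is the cell it's entered from and the other is where it exits.
Route from D: down to I, 2× right (reaching K), up to H, left to F, up to B, left to A — 7 moves in all.
Check: all 8 open cells covered.

D I J K H F B A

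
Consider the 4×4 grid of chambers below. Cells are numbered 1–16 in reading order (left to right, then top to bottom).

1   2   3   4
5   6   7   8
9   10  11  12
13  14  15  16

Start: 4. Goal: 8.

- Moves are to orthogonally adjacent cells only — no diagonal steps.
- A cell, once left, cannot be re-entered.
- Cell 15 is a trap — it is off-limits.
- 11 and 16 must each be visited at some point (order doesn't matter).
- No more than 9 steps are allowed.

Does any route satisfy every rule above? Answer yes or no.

no

16 must be visited but has only one open neighbour (12), and it is neither the start nor the goal — the route would have to enter and leave through 12, re-entering it.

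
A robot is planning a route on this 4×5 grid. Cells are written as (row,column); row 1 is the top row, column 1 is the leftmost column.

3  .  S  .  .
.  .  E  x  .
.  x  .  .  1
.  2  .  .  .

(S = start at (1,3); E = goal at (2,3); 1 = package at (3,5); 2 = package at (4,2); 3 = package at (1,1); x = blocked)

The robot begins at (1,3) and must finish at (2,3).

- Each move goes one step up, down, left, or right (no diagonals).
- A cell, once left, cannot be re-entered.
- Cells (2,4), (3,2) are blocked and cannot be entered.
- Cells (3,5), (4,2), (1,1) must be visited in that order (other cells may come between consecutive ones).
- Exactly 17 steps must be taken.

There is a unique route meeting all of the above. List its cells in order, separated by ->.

The waypoints must appear in the order (3,5), (4,2), (1,1), with no cell reused.
Route from (1,3): right 2 to (1,5), down 3 to (4,5), left 1 to (4,4), up 1 to (3,4), left 1 to (3,3), down 1 to (4,3), left 2 to (4,1), up 3 to (1,1), right 1 to (1,2), down 1 to (2,2), right 1 to (2,3) — 17 moves in all.
Check: order respected (1 at step 4, 2 at step 10, 3 at step 14); 17 moves as required.

(1,3) -> (1,4) -> (1,5) -> (2,5) -> (3,5) -> (4,5) -> (4,4) -> (3,4) -> (3,3) -> (4,3) -> (4,2) -> (4,1) -> (3,1) -> (2,1) -> (1,1) -> (1,2) -> (2,2) -> (2,3)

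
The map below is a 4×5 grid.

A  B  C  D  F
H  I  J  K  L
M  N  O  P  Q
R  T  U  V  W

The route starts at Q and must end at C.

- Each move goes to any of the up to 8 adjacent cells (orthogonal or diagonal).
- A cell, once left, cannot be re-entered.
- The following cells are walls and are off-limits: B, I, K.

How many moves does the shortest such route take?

With diagonal moves allowed, the Chebyshev distance max(|Δrow|,|Δcol|) from Q to C is 2, so at least 2 moves are needed.
That bound ignores the blocked cells. Measuring each leg by the fewest moves that actually steer around them (Q→C: 3) raises the lower bound to 3.
A route of 3 moves exists: Q → L → D → C.
Since 3 matches that lower bound, it is optimal.

3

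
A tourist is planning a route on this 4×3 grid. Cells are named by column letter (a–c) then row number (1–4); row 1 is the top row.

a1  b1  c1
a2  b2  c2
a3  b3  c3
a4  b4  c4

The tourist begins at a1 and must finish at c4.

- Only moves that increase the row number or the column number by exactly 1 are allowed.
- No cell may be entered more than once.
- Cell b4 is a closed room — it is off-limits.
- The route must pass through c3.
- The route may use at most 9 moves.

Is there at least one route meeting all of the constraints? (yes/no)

yes

One route that works: a1 → a2 → a3 → b3 → c3 → c4.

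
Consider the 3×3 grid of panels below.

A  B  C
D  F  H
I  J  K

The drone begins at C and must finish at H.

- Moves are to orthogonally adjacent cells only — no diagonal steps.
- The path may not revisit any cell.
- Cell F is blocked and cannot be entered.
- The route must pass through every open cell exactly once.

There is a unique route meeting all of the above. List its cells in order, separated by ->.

Need to visit all 8 open cells exactly once, starting at C and ending at H.
Cell D has only two open neighbours (A and I), so the path must pass straight through it: one of those is the cell it's entered from and the other is where it exits.
Route from C: left 2 to A, down 2 to I, right 2 to K, up 1 to H — 7 moves in all.
Check: all 8 open cells covered.

C -> B -> A -> D -> I -> J -> K -> H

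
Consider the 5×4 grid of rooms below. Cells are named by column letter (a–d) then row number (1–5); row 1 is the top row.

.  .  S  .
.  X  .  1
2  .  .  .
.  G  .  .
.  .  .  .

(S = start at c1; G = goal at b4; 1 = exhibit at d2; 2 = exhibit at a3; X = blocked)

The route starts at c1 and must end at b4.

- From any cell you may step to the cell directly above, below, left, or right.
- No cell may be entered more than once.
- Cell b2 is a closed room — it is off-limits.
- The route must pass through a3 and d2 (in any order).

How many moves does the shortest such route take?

8

Any route passes through a3 and d2 in some order between c1 and b4. Summing Manhattan distances along each leg and taking the cheapest ordering (c1 → d2 → a3 → b4) gives a lower bound of 2 + 4 + 2 = 8 moves.
A route of 8 moves achieves this: c1 → c2 → d2 → d3 → c3 → b3 → a3 → a4 → b4.
Since 8 matches the lower bound, it is optimal.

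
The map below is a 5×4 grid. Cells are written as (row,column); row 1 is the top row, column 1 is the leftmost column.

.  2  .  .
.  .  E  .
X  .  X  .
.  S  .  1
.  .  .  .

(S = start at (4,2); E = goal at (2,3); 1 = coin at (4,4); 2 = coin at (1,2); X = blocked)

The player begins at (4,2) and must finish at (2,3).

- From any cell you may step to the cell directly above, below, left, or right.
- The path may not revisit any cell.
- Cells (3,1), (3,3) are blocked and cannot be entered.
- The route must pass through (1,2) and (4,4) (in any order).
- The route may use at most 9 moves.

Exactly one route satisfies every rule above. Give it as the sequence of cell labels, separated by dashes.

(4,2) - (4,3) - (4,4) - (3,4) - (2,4) - (1,4) - (1,3) - (1,2) - (2,2) - (2,3)

The 9-move cap with required stops at (1,2), (4,4) leaves no slack for detours.
Route from (4,2): right 2 to (4,4), up 3 to (1,4), left 2 to (1,2), down 1 to (2,2), right 1 to (2,3) — 9 moves in all.
Check: all required cells visited; 9 ≤ 9 moves.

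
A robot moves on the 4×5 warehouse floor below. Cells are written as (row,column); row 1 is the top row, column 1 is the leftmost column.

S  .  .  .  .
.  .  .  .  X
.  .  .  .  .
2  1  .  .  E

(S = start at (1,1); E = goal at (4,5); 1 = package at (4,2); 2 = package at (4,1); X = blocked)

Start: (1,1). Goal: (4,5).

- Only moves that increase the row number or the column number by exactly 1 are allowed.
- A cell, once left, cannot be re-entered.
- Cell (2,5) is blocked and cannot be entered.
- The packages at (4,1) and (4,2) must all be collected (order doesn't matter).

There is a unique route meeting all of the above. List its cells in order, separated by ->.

Moves only go right or down, so the column and row indices never decrease.
Route from (1,1): 3× down (reaching (4,1)), 4× right (reaching (4,5)) — 7 moves in all.
Check: all required cells visited.

(1,1) -> (2,1) -> (3,1) -> (4,1) -> (4,2) -> (4,3) -> (4,4) -> (4,5)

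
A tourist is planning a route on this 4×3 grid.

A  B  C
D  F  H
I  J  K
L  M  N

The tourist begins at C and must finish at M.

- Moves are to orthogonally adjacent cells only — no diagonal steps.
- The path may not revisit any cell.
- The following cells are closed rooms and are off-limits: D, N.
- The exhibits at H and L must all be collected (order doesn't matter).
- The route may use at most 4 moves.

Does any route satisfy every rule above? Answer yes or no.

no

Even ignoring the no-revisit rule, getting from C to M, taking the cheapest ordering C → H → L → M needs at least 1 + 4 + 1 = 6 moves (Manhattan distance per leg), which exceeds the 4-move limit.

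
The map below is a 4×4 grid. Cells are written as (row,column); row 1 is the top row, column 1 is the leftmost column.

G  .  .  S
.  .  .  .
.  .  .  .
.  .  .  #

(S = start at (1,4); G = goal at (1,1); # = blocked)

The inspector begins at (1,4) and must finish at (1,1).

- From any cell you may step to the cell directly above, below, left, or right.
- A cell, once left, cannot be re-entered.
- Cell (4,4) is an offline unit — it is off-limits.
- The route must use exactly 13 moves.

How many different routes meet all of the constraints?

Need simple routes of exactly 13 moves from (1,4) to (1,1) (Manhattan distance 3, so 5 moves are spent on a detour and 5 undoing it).
Branch systematically from the start, pruning whenever the remaining move budget drops below the Manhattan distance to (1,1) or differs from it in parity. Grouping the completions by first move — via (2,4): 6; via (1,3): 8 — and summing: 6 + 8 = 14.
That gives 14 routes.

14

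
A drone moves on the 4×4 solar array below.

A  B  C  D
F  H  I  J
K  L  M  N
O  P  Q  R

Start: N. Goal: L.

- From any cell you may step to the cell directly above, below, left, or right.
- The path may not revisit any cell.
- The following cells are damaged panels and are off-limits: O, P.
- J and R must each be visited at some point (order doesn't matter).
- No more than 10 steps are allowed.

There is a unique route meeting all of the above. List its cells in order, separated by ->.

Any route must reach J and R and still end at L within 10 moves, so the order of the required stops is forced.
Route from N: down 1 to R, left 1 to Q, up 2 to I, right 1 to J, up 1 to D, left 2 to B, down 2 to L — 10 moves in all.
Check: all required cells visited; 10 ≤ 10 moves.

N -> R -> Q -> M -> I -> J -> D -> C -> B -> H -> L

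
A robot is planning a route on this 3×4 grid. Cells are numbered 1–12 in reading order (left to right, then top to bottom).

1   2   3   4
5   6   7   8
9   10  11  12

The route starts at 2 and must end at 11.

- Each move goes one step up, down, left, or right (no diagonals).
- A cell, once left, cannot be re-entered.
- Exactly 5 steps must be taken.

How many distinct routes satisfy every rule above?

9

Need simple routes of exactly 5 moves from 2 to 11 (Manhattan distance 3, so 1 moves are spent on a detour and 1 undoing it).
Branch systematically from the start, pruning whenever the remaining move budget drops below the Manhattan distance to 11 or differs from it in parity. Grouping the completions by first move — via 6: 2; via 1: 3; via 3: 4 — and summing: 2 + 3 + 4 = 9.
That gives 9 routes.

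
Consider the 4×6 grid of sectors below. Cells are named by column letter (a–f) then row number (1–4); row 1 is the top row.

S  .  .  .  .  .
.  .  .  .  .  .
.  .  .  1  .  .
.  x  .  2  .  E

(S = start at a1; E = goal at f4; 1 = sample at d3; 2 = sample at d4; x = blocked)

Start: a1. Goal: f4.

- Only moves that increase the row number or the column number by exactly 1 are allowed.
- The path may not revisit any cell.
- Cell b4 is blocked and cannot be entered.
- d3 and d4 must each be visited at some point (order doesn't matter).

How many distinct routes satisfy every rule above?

10

A right/down-only route from a1 to f4 makes exactly 3 down-moves and 5 right-moves in some order.
With no other constraints that would be C(8,3) = 56 routes.
A monotone route can only reach the required cells in the order d3, d4, so split there and multiply the segment counts (each segment already excludes blocked cells): a1→d3: 10; d3→d4: 1; d4→f4: 1; product = 10.
That gives 10 routes.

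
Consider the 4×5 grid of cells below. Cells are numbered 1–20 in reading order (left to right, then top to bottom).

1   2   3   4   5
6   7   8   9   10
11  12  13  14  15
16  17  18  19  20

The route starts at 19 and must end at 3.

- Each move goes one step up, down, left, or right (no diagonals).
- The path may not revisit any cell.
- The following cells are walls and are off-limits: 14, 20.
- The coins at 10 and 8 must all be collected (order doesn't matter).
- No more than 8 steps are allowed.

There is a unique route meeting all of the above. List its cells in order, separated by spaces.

19 18 13 8 9 10 5 4 3

The budget equals the shortest possible length, so every move has to be on a shortest route through the required cells.
Route from 19: left 1 to 18, up 2 to 8, right 2 to 10, up 1 to 5, left 2 to 3 — 8 moves in all.
Check: all required cells visited; 8 ≤ 8 moves.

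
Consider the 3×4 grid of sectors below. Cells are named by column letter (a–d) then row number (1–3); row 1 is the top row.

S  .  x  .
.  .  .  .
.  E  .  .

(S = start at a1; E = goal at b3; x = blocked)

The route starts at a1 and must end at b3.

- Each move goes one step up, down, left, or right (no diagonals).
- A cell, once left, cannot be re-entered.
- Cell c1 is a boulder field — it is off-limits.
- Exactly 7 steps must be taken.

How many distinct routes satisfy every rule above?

Need simple routes of exactly 7 moves from a1 to b3 (Manhattan distance 3, so 2 moves are spent on a detour and 2 undoing it).
Enumerating: a1 a2 b2 c2 d2 d3 c3 b3 | a1 b1 b2 c2 d2 d3 c3 b3.
That gives 2 routes.

2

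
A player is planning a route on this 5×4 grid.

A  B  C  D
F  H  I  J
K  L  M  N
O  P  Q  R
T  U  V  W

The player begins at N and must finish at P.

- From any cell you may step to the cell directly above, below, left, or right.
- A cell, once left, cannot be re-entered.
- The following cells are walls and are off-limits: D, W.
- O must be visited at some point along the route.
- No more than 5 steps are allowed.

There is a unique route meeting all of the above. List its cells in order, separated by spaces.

Any route must reach O and still end at P within 5 moves, so the order of the required stops is forced.
Route from N: 3× left (reaching K), down to O, right to P — 5 moves in all.
Check: all required cells visited; 5 ≤ 5 moves.

N M L K O P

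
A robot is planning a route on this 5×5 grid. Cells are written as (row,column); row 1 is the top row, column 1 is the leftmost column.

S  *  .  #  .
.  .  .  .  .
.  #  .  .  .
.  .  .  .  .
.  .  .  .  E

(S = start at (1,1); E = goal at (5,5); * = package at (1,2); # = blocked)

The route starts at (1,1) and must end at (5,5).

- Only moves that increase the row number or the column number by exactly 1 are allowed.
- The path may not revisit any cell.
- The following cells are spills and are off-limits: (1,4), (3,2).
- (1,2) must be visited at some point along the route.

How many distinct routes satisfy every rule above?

A right/down-only route from (1,1) to (5,5) makes exactly 4 down-moves and 4 right-moves in some order.
With no other constraints that would be C(8,4) = 70 routes.
Split at (1,2) and multiply the segment counts (each segment already excludes blocked cells): (1,1)→(1,2): 1; (1,2)→(5,5): 20; product = 20.
That gives 20 routes.

20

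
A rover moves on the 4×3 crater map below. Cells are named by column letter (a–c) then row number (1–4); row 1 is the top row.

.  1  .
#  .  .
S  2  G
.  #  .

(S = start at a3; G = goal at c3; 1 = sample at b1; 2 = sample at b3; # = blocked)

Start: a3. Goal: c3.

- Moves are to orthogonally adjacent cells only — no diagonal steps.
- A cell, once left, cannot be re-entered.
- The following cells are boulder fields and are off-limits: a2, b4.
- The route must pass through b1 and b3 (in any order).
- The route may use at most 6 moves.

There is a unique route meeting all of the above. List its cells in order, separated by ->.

The 6-move cap with required stops at b1, b3 leaves no slack for detours.
Route from a3: right to b3, 2× up (reaching b1), right to c1, 2× down (reaching c3) — 6 moves in all.
Check: all required cells visited; 6 ≤ 6 moves.

a3 -> b3 -> b2 -> b1 -> c1 -> c2 -> c3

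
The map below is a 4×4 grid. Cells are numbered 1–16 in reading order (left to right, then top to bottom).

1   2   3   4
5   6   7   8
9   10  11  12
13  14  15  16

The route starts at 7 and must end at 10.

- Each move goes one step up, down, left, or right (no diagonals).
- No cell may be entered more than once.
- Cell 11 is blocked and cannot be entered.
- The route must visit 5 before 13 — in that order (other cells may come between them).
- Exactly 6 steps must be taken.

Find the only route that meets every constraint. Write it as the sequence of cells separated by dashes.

The waypoints must appear in the order 5, 13, with no cell reused.
Route from 7: 2× left (reaching 5), 2× down (reaching 13), right to 14, up to 10 — 6 moves in all.
Check: order respected (5 at step 2, 13 at step 4); 6 moves as required.

7 - 6 - 5 - 9 - 13 - 14 - 10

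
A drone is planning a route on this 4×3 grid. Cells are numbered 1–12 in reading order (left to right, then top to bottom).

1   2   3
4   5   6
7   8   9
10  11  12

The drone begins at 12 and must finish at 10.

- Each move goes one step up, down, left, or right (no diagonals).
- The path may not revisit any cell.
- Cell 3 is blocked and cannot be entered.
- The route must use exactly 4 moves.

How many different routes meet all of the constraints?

3

Need simple routes of exactly 4 moves from 12 to 10 (Manhattan distance 2, so 1 moves are spent on a detour and 1 undoing it).
Enumerating: 12 9 8 11 10 | 12 9 8 7 10 | 12 11 8 7 10.
That gives 3 routes.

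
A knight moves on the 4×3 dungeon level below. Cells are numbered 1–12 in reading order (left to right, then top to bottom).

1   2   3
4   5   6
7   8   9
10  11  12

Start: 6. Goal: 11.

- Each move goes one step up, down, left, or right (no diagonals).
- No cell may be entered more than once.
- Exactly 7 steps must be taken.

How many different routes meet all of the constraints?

Need simple routes of exactly 7 moves from 6 to 11 (Manhattan distance 3, so 2 moves are spent on a detour and 2 undoing it).
Branch systematically from the start, pruning whenever the remaining move budget drops below the Manhattan distance to 11 or differs from it in parity. Grouping the completions by first move — via 3: 7; via 9: 1; via 5: 3 — and summing: 7 + 1 + 3 = 11.
That gives 11 routes.

11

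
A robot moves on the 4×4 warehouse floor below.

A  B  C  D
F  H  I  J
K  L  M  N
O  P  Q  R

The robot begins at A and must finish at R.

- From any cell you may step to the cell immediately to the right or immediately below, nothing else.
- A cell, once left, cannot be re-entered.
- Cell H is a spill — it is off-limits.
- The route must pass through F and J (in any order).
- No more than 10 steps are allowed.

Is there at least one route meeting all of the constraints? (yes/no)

Right/down moves force the required cells to be taken in the order F, J. Every right/down route from F to J runs into a blocked cell, so that leg cannot be completed.

no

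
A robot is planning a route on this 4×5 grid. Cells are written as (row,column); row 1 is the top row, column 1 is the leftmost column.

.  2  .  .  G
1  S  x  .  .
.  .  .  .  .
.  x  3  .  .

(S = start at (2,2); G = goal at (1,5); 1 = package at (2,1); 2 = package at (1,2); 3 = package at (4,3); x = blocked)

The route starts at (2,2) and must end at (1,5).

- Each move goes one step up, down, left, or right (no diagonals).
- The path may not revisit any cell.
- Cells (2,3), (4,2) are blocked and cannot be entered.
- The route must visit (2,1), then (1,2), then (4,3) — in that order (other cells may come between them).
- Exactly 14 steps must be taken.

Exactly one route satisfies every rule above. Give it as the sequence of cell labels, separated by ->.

(2,2) -> (2,1) -> (1,1) -> (1,2) -> (1,3) -> (1,4) -> (2,4) -> (3,4) -> (3,3) -> (4,3) -> (4,4) -> (4,5) -> (3,5) -> (2,5) -> (1,5)

The waypoints must appear in the order (2,1), (1,2), (4,3), with no cell reused.
Route from (2,2): left 1 to (2,1), up 1 to (1,1), right 3 to (1,4), down 2 to (3,4), left 1 to (3,3), down 1 to (4,3), right 2 to (4,5), up 3 to (1,5) — 14 moves in all.
Check: order respected (1 at step 1, 2 at step 3, 3 at step 9); 14 moves as required.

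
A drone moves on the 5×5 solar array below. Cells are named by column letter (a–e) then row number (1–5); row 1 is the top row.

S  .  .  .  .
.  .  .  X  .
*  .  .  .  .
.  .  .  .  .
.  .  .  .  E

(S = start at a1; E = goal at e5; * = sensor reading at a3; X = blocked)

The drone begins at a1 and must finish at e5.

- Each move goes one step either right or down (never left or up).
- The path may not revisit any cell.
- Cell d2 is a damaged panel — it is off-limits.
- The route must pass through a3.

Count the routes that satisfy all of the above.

15

A right/down-only route from a1 to e5 makes exactly 4 down-moves and 4 right-moves in some order.
With no other constraints that would be C(8,4) = 70 routes.
Split at a3 and multiply the segment counts (each segment already excludes blocked cells): a1→a3: 1; a3→e5: 15; product = 15.
That gives 15 routes.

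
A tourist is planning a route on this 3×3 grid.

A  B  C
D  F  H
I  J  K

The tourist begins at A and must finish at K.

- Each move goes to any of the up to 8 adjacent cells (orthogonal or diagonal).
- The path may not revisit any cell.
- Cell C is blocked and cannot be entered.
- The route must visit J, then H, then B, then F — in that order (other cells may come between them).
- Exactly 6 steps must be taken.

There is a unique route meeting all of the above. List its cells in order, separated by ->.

A -> D -> J -> H -> B -> F -> K

The waypoints must appear in the order J, H, B, F, with no cell reused.
Route from A: down to D, down-right to J, up-right to H, up-left to B, down to F, down-right to K — 6 moves in all.
Check: order respected (J at step 2, H at step 3, B at step 4, F at step 5); 6 moves as required.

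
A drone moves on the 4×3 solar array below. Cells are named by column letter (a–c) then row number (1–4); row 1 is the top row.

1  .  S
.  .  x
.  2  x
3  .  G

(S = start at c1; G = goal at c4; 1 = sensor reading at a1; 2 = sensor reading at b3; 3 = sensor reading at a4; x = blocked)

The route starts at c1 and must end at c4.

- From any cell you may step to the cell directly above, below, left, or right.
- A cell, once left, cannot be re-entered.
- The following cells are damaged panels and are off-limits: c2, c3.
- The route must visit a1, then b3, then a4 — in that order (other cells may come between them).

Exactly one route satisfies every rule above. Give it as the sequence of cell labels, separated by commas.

The waypoints must appear in the order a1, b3, a4, with no cell reused.
Route from c1: left 2 to a1, down 1 to a2, right 1 to b2, down 1 to b3, left 1 to a3, down 1 to a4, right 2 to c4 — 9 moves in all.
Check: order respected (1 at step 2, 2 at step 5, 3 at step 7).

c1, b1, a1, a2, b2, b3, a3, a4, b4, c4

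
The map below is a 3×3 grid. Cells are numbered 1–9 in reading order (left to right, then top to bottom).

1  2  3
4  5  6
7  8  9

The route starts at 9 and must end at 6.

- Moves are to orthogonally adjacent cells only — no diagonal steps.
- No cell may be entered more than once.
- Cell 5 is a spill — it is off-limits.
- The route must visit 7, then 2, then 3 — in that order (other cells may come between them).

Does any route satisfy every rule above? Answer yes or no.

One route that works: 9 → 8 → 7 → 4 → 1 → 2 → 3 → 6.

yes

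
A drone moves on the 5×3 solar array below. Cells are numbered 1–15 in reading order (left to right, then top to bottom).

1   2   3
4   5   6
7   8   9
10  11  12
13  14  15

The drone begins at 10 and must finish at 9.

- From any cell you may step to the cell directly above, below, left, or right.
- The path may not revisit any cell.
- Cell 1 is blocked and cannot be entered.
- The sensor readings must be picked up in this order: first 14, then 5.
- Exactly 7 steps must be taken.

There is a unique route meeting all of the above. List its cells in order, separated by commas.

The waypoints must appear in the order 14, 5, with no cell reused.
Route from 10: down 1 to 13, right 1 to 14, up 3 to 5, right 1 to 6, down 1 to 9 — 7 moves in all.
Check: order respected (14 at step 2, 5 at step 5); 7 moves as required.

10, 13, 14, 11, 8, 5, 6, 9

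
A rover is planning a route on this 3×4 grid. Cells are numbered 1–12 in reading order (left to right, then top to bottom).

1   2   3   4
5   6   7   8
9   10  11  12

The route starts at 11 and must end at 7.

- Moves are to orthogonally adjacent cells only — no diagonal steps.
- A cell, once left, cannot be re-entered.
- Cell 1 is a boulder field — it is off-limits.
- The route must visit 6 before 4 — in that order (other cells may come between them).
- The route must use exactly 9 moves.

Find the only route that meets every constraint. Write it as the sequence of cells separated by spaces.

11 10 9 5 6 2 3 4 8 7

The waypoints must appear in the order 6, 4, with no cell reused.
Route from 11: left 2 to 9, up 1 to 5, right 1 to 6, up 1 to 2, right 2 to 4, down 1 to 8, left 1 to 7 — 9 moves in all.
Check: order respected (6 at step 4, 4 at step 7); 9 moves as required.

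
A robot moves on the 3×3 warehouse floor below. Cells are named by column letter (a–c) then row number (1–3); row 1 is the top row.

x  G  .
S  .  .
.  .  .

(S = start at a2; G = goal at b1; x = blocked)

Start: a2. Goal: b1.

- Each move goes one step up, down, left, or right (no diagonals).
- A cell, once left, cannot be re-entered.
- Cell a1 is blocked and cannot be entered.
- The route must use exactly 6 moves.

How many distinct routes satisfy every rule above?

4

Need simple routes of exactly 6 moves from a2 to b1 (Manhattan distance 2, so 2 moves are spent on a detour and 2 undoing it).
Enumerating: a2 a3 b3 b2 c2 c1 b1 | a2 a3 b3 c3 c2 c1 b1 | a2 a3 b3 c3 c2 b2 b1 | a2 b2 b3 c3 c2 c1 b1.
That gives 4 routes.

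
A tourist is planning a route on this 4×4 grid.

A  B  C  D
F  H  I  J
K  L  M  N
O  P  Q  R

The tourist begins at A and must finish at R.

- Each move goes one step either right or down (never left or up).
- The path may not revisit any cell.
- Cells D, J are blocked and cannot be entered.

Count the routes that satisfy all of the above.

A right/down-only route from A to R makes exactly 3 down-moves and 3 right-moves in some order.
With no other constraints that would be C(6,3) = 20 routes.
Subtract routes through each blocked cell (inclusion–exclusion for overlaps): − through D: 1 − through J: 4 + through D&J: 1 → 16.
That gives 16 routes.

16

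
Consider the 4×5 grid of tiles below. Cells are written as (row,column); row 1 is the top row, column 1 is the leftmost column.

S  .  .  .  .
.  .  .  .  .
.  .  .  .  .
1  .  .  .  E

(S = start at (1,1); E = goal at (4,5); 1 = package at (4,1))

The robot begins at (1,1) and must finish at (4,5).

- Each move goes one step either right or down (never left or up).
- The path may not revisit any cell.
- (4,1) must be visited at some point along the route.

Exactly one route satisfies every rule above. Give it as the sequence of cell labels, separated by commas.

Moves only go right or down, so the column and row indices never decrease.
Route from (1,1): 3× down (reaching (4,1)), 4× right (reaching (4,5)) — 7 moves in all.
Check: all required cells visited.

(1,1), (2,1), (3,1), (4,1), (4,2), (4,3), (4,4), (4,5)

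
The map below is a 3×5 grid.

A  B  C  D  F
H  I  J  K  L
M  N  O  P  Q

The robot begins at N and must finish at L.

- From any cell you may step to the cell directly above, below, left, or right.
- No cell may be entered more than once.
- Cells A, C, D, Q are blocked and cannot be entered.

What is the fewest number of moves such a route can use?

4

The Manhattan distance from N to L is |3−2| + |2−5| = 4, so at least 4 moves are needed.
A route of 4 moves achieves this: N → I → J → K → L.
Since 4 matches the lower bound, it is optimal.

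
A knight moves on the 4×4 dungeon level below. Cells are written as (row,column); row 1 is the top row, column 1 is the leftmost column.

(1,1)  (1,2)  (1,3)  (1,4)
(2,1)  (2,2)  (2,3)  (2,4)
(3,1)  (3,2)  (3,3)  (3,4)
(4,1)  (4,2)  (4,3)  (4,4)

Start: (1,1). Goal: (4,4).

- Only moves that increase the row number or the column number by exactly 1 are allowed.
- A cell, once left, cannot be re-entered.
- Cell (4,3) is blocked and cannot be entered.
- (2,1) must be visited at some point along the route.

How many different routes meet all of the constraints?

A right/down-only route from (1,1) to (4,4) makes exactly 3 down-moves and 3 right-moves in some order.
With no other constraints that would be C(6,3) = 20 routes.
Split at (2,1) and multiply the segment counts (each segment already excludes blocked cells): (1,1)→(2,1): 1; (2,1)→(4,4): 4; product = 4.
That gives 4 routes.

4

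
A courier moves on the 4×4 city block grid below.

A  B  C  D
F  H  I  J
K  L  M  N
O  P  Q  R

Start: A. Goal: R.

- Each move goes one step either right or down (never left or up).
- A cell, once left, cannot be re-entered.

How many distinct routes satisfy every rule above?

A right/down-only route from A to R makes exactly 3 down-moves and 3 right-moves in some order.
With no other constraints that would be C(6,3) = 20 routes.
That gives 20 routes.

20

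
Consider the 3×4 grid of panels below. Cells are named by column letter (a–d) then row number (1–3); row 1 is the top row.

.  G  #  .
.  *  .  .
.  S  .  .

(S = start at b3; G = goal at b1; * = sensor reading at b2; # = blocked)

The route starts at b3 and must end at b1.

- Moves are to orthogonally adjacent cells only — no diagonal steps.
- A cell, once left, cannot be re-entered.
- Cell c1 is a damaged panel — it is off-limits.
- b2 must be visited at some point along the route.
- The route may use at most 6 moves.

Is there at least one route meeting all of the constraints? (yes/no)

One route that works: b3 → b2 → b1.

yes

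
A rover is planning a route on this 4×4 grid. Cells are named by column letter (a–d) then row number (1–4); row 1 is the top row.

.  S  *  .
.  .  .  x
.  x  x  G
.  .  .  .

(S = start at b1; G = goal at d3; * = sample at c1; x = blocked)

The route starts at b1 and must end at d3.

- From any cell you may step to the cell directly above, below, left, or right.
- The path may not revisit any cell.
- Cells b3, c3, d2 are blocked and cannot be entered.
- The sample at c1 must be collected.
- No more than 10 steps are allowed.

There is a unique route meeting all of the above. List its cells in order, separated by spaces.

b1 c1 c2 b2 a2 a3 a4 b4 c4 d4 d3

The 10-move cap with required stops at c1 leaves no slack for detours.
Route from b1: right to c1, down to c2, 2× left (reaching a2), 2× down (reaching a4), 3× right (reaching d4), up to d3 — 10 moves in all.
Check: all required cells visited; 10 ≤ 10 moves.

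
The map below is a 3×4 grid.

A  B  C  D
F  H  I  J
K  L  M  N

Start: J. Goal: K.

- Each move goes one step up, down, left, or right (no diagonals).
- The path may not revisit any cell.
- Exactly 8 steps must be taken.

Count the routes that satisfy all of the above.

11

Need simple routes of exactly 8 moves from J to K (Manhattan distance 4, so 2 moves are spent on a detour and 2 undoing it).
Branch systematically from the start, pruning whenever the remaining move budget drops below the Manhattan distance to K or differs from it in parity. Grouping the completions by first move — via D: 4; via N: 5; via I: 2 — and summing: 4 + 5 + 2 = 11.
That gives 11 routes.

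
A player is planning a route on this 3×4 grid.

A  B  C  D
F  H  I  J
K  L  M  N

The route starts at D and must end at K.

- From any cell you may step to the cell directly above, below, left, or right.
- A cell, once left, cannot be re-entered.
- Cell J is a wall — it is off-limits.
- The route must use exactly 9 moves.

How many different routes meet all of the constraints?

2

Need simple routes of exactly 9 moves from D to K (Manhattan distance 5, so 2 moves are spent on a detour and 2 undoing it).
Enumerating: D C I M L H B A F K | D C B A F H I M L K.
That gives 2 routes.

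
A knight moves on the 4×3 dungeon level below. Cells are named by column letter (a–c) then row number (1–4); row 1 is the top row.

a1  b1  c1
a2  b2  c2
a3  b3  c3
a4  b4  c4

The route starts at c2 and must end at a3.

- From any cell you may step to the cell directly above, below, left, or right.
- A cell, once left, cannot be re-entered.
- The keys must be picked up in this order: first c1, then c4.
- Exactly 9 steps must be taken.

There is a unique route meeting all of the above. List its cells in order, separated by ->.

c2 -> c1 -> b1 -> b2 -> b3 -> c3 -> c4 -> b4 -> a4 -> a3

The waypoints must appear in the order c1, c4, with no cell reused.
Route from c2: up to c1, left to b1, 2× down (reaching b3), right to c3, down to c4, 2× left (reaching a4), up to a3 — 9 moves in all.
Check: order respected (c1 at step 1, c4 at step 6); 9 moves as required.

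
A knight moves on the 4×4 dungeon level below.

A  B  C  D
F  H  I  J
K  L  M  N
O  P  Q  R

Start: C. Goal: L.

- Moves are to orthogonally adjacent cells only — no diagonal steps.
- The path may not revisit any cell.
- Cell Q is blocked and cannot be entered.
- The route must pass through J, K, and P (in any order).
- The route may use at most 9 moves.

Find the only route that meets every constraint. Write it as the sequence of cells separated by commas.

Any route must reach J, K, and P and still end at L within 9 moves, so the order of the required stops is forced.
Route from C: right to D, down to J, 3× left (reaching F), 2× down (reaching O), right to P, up to L — 9 moves in all.
Check: all required cells visited; 9 ≤ 9 moves.

C, D, J, I, H, F, K, O, P, L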